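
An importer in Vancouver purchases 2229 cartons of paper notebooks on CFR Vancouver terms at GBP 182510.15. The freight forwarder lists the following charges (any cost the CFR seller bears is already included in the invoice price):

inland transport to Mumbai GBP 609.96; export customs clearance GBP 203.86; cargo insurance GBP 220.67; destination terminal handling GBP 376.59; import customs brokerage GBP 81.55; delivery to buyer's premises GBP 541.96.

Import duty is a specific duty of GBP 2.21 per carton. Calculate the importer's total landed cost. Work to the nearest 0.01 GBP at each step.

Total landed cost: GBP 188657.01

CFR: the seller pays costs through ocean freight to the destination port, but not insurance.
Already in the invoice (seller's account under CFR): inland to port, export clearance — exclude.
CIF value = CFR price + insurance = 182510.15 + 220.67 = 182730.82
Import duty = 2229 × 2.21 = 4926.09
Buyer bears: insurance 220.67 + destination terminal 376.59 + brokerage 81.55 + delivery 541.96 + duty 4926.09 = 6146.86
Landed cost = invoice 182510.15 + 6146.86 = 188657.01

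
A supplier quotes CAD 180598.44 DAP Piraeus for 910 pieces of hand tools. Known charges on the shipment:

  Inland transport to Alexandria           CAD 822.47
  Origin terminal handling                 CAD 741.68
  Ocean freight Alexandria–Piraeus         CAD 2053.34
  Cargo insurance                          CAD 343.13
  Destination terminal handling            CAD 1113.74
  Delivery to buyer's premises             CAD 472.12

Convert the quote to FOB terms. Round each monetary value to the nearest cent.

FOB price: CAD 176616.11

Not relevant to the conversion: inland to port, origin terminal — on the seller under both DAP and FOB; already in the DAP price and stays in the FOB price.
From DAP to FOB, the seller no longer bears: freight, insurance, destination terminal, delivery.
FOB price = 180598.44 − 2053.34 − 343.13 − 1113.74 − 472.12 = 176616.11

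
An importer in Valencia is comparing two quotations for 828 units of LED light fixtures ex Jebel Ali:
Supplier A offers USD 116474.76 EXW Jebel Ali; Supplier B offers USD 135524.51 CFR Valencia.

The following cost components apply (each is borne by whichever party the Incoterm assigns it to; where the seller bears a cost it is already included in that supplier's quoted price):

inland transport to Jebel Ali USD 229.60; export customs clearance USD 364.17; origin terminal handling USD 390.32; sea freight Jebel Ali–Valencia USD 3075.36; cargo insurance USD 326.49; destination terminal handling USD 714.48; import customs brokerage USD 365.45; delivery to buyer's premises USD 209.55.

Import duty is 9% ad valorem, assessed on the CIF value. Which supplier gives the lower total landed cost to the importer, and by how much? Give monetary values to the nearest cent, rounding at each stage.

Supplier A (EXW):
CIF value = EXW price + inland to port + export clearance + origin terminal + freight + insurance = 116474.76 + 229.60 + 364.17 + 390.32 + 3075.36 + 326.49 = 120860.70
Import duty = 120860.70 × 9% = 10877.46
Buyer bears (A): 229.60 + 364.17 + 390.32 + 3075.36 + 326.49 + 714.48 + 365.45 + 209.55 = 5675.42
Landed cost (A) = invoice 116474.76 + 5675.42 + duty 10877.46 = 133027.64
Supplier B (CFR):
CIF value = CFR price + insurance = 135524.51 + 326.49 = 135851.00
Import duty = 135851.00 × 9% = 12226.59
Buyer bears (B): 326.49 + 714.48 + 365.45 + 209.55 = 1615.97
Landed cost (B) = invoice 135524.51 + 1615.97 + duty 12226.59 = 149367.07
Difference = |133027.64 − 149367.07| = 16339.43

Supplier A is cheaper by USD 16339.43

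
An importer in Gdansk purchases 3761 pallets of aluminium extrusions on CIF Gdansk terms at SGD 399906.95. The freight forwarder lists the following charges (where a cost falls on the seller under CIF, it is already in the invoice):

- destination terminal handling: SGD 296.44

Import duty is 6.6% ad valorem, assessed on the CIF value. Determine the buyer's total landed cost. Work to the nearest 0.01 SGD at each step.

Total landed cost: SGD 426597.25

CIF: the seller pays costs through ocean freight and marine insurance to the destination port.
The CIF price already equals the CIF value: 399906.95
Import duty = 399906.95 × 6.6% = 26393.86
Buyer bears: destination terminal 296.44 + duty 26393.86 = 26690.30
Landed cost = invoice 399906.95 + 26690.30 = 426597.25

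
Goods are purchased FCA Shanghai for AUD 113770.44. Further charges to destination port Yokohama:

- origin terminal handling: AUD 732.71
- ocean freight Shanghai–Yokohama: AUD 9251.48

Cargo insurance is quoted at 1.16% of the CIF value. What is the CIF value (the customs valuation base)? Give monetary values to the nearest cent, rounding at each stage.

Let C be the CIF value. C = FCA price + pre-shipment costs + freight + 1.16% × C
C − 1.16% × C = 113770.44 + 732.71 + 9251.48
0.9884 × C = 123754.63
C = 123754.63 / 0.9884 = 125207.03
Insurance premium = 1.16% × 125207.03 = 1452.40

CIF value: AUD 125207.03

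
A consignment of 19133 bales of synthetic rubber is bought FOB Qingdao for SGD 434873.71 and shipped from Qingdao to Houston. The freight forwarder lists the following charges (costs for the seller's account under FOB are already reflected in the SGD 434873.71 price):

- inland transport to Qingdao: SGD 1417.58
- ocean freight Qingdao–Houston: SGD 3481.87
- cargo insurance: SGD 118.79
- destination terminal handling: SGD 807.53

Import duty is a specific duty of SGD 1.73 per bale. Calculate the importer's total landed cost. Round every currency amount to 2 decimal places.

FOB: the seller bears costs until goods are on board at the origin port; the buyer bears freight, insurance and all costs thereafter.
Already in the invoice (seller's account under FOB): inland to port — exclude.
CIF value = FOB price + freight + insurance = 434873.71 + 3481.87 + 118.79 = 438474.37
Import duty = 19133 × 1.73 = 33100.09
Buyer bears: freight 3481.87 + insurance 118.79 + destination terminal 807.53 + duty 33100.09 = 37508.28
Landed cost = invoice 434873.71 + 37508.28 = 472381.99

Total landed cost: SGD 472381.99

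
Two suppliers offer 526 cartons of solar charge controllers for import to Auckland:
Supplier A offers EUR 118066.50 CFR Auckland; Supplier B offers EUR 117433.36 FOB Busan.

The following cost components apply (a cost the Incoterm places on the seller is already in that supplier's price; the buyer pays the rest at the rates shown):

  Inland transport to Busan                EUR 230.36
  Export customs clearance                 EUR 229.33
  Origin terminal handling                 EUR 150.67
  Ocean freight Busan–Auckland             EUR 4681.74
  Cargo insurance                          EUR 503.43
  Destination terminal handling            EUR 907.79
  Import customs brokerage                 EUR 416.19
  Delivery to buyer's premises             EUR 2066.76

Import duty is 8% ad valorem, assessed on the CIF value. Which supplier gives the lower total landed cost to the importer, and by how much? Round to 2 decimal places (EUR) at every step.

Supplier A is cheaper by EUR 4372.49

Supplier A (CFR):
CIF value = CFR price + insurance = 118066.50 + 503.43 = 118569.93
Import duty = 118569.93 × 8% = 9485.59
Buyer bears (A): 503.43 + 907.79 + 416.19 + 2066.76 = 3894.17
Landed cost (A) = invoice 118066.50 + 3894.17 + duty 9485.59 = 131446.26
Supplier B (FOB):
CIF value = FOB price + freight + insurance = 117433.36 + 4681.74 + 503.43 = 122618.53
Import duty = 122618.53 × 8% = 9809.48
Buyer bears (B): 4681.74 + 503.43 + 907.79 + 416.19 + 2066.76 = 8575.91
Landed cost (B) = invoice 117433.36 + 8575.91 + duty 9809.48 = 135818.75
Difference = |131446.26 − 135818.75| = 4372.49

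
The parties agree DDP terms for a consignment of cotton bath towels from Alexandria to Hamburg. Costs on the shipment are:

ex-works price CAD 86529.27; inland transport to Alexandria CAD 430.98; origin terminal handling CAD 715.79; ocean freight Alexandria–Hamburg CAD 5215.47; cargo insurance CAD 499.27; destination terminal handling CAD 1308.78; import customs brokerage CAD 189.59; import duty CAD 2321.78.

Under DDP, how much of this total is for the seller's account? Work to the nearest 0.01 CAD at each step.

Seller's account: CAD 97210.93

DDP: the seller bears all costs including import duty.
Seller's account: goods 86529.27 + inland to port 430.98 + origin terminal 715.79 + freight 5215.47 + insurance 499.27 + destination terminal 1308.78 + brokerage 189.59 + duty 2321.78 = 97210.93
Buyer's account: 0.00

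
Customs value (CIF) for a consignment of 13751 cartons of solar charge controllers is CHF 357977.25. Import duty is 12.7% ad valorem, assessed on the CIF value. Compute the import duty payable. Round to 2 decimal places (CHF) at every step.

Import duty: CHF 45463.11

Import duty = 357977.25 × 12.7% = 45463.11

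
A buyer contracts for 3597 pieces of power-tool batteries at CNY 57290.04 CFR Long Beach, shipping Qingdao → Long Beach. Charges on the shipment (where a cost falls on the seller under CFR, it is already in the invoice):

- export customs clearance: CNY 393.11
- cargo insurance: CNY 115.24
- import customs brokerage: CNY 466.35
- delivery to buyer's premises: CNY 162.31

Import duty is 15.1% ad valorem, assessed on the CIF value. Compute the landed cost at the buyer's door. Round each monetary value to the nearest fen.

Total landed cost: CNY 66702.14

CFR: the seller pays costs through ocean freight to the destination port, but not insurance.
Already in the invoice (seller's account under CFR): export clearance — exclude.
CIF value = CFR price + insurance = 57290.04 + 115.24 = 57405.28
Import duty = 57405.28 × 15.1% = 8668.20
Buyer bears: insurance 115.24 + brokerage 466.35 + delivery 162.31 + duty 8668.20 = 9412.10
Landed cost = invoice 57290.04 + 9412.10 = 66702.14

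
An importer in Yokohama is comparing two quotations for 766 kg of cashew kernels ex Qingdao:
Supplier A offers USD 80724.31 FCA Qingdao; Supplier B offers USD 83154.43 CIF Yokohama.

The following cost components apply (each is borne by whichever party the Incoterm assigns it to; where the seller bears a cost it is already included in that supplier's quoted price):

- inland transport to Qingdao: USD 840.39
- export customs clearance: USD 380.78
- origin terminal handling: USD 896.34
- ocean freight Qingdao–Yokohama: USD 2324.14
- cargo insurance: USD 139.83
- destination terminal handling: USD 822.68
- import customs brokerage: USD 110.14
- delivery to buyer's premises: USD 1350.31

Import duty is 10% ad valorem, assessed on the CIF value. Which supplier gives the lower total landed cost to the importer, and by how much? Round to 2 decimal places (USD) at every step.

Supplier A (FCA):
CIF value = FCA price + origin terminal + freight + insurance = 80724.31 + 896.34 + 2324.14 + 139.83 = 84084.62
Import duty = 84084.62 × 10% = 8408.46
Buyer bears (A): 896.34 + 2324.14 + 139.83 + 822.68 + 110.14 + 1350.31 = 5643.44
Landed cost (A) = invoice 80724.31 + 5643.44 + duty 8408.46 = 94776.21
Supplier B (CIF):
The CIF price already equals the CIF value: 83154.43
Import duty = 83154.43 × 10% = 8315.44
Buyer bears (B): 822.68 + 110.14 + 1350.31 = 2283.13
Landed cost (B) = invoice 83154.43 + 2283.13 + duty 8315.44 = 93753.00
Difference = |94776.21 − 93753.00| = 1023.21

Supplier B is cheaper by USD 1023.21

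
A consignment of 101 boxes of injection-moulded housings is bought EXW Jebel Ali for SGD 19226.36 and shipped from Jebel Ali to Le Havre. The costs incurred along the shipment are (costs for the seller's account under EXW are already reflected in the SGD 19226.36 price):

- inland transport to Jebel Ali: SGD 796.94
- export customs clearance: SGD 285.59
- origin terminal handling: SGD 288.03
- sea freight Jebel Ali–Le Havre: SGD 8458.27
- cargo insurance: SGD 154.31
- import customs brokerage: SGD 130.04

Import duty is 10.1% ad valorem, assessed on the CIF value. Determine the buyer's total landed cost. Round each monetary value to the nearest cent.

EXW: the seller makes goods available at their premises; the buyer bears all onward costs.
CIF value = EXW price + inland to port + export clearance + origin terminal + freight + insurance = 19226.36 + 796.94 + 285.59 + 288.03 + 8458.27 + 154.31 = 29209.50
Import duty = 29209.50 × 10.1% = 2950.16
Buyer bears: inland to port 796.94 + export clearance 285.59 + origin terminal 288.03 + freight 8458.27 + insurance 154.31 + brokerage 130.04 + duty 2950.16 = 13063.34
Landed cost = invoice 19226.36 + 13063.34 = 32289.70

Total landed cost: SGD 32289.70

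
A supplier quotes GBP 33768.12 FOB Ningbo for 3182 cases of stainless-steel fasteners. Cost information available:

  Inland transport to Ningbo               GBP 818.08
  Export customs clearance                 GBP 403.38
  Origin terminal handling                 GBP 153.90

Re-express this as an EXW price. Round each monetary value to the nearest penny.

From FOB to EXW, the seller no longer bears: inland to port, export clearance, origin terminal.
EXW price = 33768.12 − 818.08 − 403.38 − 153.90 = 32392.76

EXW price: GBP 32392.76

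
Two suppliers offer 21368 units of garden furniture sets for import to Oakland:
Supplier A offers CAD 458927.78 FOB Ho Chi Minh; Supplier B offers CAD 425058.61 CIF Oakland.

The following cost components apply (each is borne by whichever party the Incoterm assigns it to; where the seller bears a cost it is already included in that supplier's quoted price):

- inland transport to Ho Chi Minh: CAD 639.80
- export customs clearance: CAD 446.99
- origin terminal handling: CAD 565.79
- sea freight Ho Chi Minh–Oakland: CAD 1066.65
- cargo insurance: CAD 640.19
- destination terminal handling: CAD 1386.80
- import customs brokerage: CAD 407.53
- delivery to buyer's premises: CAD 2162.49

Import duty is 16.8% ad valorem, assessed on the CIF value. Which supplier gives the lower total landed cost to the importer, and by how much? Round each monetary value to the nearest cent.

Supplier A (FOB):
CIF value = FOB price + freight + insurance = 458927.78 + 1066.65 + 640.19 = 460634.62
Import duty = 460634.62 × 16.8% = 77386.62
Buyer bears (A): 1066.65 + 640.19 + 1386.80 + 407.53 + 2162.49 = 5663.66
Landed cost (A) = invoice 458927.78 + 5663.66 + duty 77386.62 = 541978.06
Supplier B (CIF):
The CIF price already equals the CIF value: 425058.61
Import duty = 425058.61 × 16.8% = 71409.85
Buyer bears (B): 1386.80 + 407.53 + 2162.49 = 3956.82
Landed cost (B) = invoice 425058.61 + 3956.82 + duty 71409.85 = 500425.28
Difference = |541978.06 − 500425.28| = 41552.78

Supplier B is cheaper by CAD 41552.78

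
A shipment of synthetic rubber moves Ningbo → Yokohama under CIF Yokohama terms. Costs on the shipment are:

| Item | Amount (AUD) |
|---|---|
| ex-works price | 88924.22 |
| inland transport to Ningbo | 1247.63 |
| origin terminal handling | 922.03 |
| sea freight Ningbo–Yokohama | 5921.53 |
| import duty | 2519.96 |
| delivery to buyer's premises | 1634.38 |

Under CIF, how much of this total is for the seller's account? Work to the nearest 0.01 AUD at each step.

Seller's account: AUD 97015.41

CIF: the seller pays costs through ocean freight and marine insurance to the destination port.
Seller's account: goods 88924.22 + inland to port 1247.63 + origin terminal 922.03 + freight 5921.53 = 97015.41
Buyer's account: duty 2519.96 + delivery 1634.38 = 4154.34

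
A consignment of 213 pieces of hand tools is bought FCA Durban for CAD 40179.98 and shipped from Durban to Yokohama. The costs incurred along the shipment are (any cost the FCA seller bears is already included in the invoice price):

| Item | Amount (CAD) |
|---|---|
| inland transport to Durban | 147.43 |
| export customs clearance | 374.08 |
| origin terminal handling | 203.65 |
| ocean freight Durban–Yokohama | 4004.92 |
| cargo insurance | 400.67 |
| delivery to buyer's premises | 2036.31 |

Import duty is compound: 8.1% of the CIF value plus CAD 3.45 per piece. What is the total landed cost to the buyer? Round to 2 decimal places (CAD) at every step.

Total landed cost: CAD 51188.31

FCA: the seller delivers export-cleared goods to the carrier; the buyer bears costs from that point.
Already in the invoice (seller's account under FCA): inland to port, export clearance — exclude.
CIF value = FCA price + origin terminal + freight + insurance = 40179.98 + 203.65 + 4004.92 + 400.67 = 44789.22
Ad valorem component: 44789.22 × 8.1% = 3627.93
Specific component: 213 × 3.45 = 734.85
Import duty = 3627.93 + 734.85 = 4362.78
Buyer bears: origin terminal 203.65 + freight 4004.92 + insurance 400.67 + delivery 2036.31 + duty 4362.78 = 11008.33
Landed cost = invoice 40179.98 + 11008.33 = 51188.31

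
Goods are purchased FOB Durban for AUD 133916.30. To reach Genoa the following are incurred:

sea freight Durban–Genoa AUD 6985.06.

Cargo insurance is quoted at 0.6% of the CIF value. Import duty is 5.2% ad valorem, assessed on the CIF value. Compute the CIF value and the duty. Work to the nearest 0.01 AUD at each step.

CIF value: AUD 141751.87; import duty: AUD 7371.10

Let C be the CIF value. C = FOB price + freight + 0.6% × C
C − 0.6% × C = 133916.30 + 6985.06
0.994 × C = 140901.36
C = 140901.36 / 0.994 = 141751.87
Insurance premium = 0.6% × 141751.87 = 850.51
Import duty = 141751.87 × 5.2% = 7371.10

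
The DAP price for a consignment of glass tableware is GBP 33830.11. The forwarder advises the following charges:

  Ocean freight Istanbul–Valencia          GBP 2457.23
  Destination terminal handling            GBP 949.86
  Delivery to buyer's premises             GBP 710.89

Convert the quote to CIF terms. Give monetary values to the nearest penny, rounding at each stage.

CIF price: GBP 32169.36

Not relevant to the conversion: freight — on the seller under both DAP and CIF; already in the DAP price and stays in the CIF price.
From DAP to CIF, the seller no longer bears: destination terminal, delivery.
CIF price = 33830.11 − 949.86 − 710.89 = 32169.36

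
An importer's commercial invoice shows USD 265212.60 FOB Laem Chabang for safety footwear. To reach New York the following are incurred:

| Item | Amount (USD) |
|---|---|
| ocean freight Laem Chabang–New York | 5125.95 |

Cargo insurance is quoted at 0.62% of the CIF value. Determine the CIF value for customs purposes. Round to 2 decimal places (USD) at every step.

CIF value: USD 272025.11

Let C be the CIF value. C = FOB price + freight + 0.62% × C
C − 0.62% × C = 265212.60 + 5125.95
0.9938 × C = 270338.55
C = 270338.55 / 0.9938 = 272025.11
Insurance premium = 0.62% × 272025.11 = 1686.56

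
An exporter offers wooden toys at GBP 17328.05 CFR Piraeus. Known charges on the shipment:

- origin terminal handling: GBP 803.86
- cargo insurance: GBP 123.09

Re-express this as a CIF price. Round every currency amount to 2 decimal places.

Not relevant to the conversion: origin terminal — on the seller under both CFR and CIF; already in the CFR price and stays in the CIF price.
From CFR to CIF, the seller additionally bears: insurance.
CIF price = 17328.05 + 123.09 = 17451.14

CIF price: GBP 17451.14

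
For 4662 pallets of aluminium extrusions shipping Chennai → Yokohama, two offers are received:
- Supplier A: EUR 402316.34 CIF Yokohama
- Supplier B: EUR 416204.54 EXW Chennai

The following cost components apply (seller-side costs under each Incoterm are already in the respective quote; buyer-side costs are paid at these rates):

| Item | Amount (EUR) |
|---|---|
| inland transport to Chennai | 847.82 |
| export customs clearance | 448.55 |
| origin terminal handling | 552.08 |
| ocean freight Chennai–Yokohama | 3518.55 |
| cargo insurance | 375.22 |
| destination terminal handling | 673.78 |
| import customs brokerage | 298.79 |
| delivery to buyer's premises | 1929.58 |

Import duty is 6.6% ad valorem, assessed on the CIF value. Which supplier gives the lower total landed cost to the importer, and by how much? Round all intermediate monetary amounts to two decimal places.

Supplier A (CIF):
The CIF price already equals the CIF value: 402316.34
Import duty = 402316.34 × 6.6% = 26552.88
Buyer bears (A): 673.78 + 298.79 + 1929.58 = 2902.15
Landed cost (A) = invoice 402316.34 + 2902.15 + duty 26552.88 = 431771.37
Supplier B (EXW):
CIF value = EXW price + inland to port + export clearance + origin terminal + freight + insurance = 416204.54 + 847.82 + 448.55 + 552.08 + 3518.55 + 375.22 = 421946.76
Import duty = 421946.76 × 6.6% = 27848.49
Buyer bears (B): 847.82 + 448.55 + 552.08 + 3518.55 + 375.22 + 673.78 + 298.79 + 1929.58 = 8644.37
Landed cost (B) = invoice 416204.54 + 8644.37 + duty 27848.49 = 452697.40
Difference = |431771.37 − 452697.40| = 20926.03

Supplier A is cheaper by EUR 20926.03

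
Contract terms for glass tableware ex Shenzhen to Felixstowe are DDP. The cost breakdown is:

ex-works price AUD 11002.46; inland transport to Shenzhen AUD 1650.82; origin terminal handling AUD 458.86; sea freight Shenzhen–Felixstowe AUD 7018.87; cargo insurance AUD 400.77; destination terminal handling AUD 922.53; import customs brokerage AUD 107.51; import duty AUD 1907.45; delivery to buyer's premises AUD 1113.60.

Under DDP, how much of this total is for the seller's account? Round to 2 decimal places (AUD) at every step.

DDP: the seller bears all costs including import duty.
Seller's account: goods 11002.46 + inland to port 1650.82 + origin terminal 458.86 + freight 7018.87 + insurance 400.77 + destination terminal 922.53 + brokerage 107.51 + duty 1907.45 + delivery 1113.60 = 24582.87
Buyer's account: 0.00

Seller's account: AUD 24582.87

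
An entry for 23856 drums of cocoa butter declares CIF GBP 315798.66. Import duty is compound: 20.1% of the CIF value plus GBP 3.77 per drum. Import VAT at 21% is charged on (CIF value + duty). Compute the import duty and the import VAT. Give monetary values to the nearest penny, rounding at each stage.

Ad valorem component: 315798.66 × 20.1% = 63475.53
Specific component: 23856 × 3.77 = 89937.12
Import duty = 63475.53 + 89937.12 = 153412.65
VAT base = CIF + duty = 315798.66 + 153412.65 = 469211.31
Import VAT = 469211.31 × 21% = 98534.38

Import duty: GBP 153412.65; import VAT: GBP 98534.38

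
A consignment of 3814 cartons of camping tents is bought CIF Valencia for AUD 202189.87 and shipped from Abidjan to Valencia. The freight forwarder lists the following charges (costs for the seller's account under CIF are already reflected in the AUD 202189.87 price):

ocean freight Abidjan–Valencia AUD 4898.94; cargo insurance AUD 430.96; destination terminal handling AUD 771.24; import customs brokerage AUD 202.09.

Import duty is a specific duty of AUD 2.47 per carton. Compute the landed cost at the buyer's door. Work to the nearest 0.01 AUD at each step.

Total landed cost: AUD 212583.78

CIF: the seller pays costs through ocean freight and marine insurance to the destination port.
Already in the invoice (seller's account under CIF): freight, insurance — exclude.
The CIF price already equals the CIF value: 202189.87
Import duty = 3814 × 2.47 = 9420.58
Buyer bears: destination terminal 771.24 + brokerage 202.09 + duty 9420.58 = 10393.91
Landed cost = invoice 202189.87 + 10393.91 = 212583.78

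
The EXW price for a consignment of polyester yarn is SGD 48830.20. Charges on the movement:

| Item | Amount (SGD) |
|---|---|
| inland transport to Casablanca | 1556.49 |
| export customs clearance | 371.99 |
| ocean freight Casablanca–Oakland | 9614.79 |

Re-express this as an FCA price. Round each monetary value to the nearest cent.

FCA price: SGD 50758.68

Not relevant to the conversion: freight — on the buyer under both terms; not part of either seller's price.
From EXW to FCA, the seller additionally bears: inland to port, export clearance.
FCA price = 48830.20 + 1556.49 + 371.99 = 50758.68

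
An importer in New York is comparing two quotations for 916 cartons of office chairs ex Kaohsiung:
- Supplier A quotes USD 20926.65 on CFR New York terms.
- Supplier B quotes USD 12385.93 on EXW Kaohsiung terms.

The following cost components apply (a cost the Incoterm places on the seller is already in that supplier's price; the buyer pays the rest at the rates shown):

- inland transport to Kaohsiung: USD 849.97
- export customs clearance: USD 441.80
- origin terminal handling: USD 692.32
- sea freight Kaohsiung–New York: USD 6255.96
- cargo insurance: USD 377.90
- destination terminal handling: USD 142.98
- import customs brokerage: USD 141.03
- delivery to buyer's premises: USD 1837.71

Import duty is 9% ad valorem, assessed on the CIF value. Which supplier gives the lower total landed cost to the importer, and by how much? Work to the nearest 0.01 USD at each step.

Supplier B is cheaper by USD 327.73

Supplier A (CFR):
CIF value = CFR price + insurance = 20926.65 + 377.90 = 21304.55
Import duty = 21304.55 × 9% = 1917.41
Buyer bears (A): 377.90 + 142.98 + 141.03 + 1837.71 = 2499.62
Landed cost (A) = invoice 20926.65 + 2499.62 + duty 1917.41 = 25343.68
Supplier B (EXW):
CIF value = EXW price + inland to port + export clearance + origin terminal + freight + insurance = 12385.93 + 849.97 + 441.80 + 692.32 + 6255.96 + 377.90 = 21003.88
Import duty = 21003.88 × 9% = 1890.35
Buyer bears (B): 849.97 + 441.80 + 692.32 + 6255.96 + 377.90 + 142.98 + 141.03 + 1837.71 = 10739.67
Landed cost (B) = invoice 12385.93 + 10739.67 + duty 1890.35 = 25015.95
Difference = |25343.68 − 25015.95| = 327.73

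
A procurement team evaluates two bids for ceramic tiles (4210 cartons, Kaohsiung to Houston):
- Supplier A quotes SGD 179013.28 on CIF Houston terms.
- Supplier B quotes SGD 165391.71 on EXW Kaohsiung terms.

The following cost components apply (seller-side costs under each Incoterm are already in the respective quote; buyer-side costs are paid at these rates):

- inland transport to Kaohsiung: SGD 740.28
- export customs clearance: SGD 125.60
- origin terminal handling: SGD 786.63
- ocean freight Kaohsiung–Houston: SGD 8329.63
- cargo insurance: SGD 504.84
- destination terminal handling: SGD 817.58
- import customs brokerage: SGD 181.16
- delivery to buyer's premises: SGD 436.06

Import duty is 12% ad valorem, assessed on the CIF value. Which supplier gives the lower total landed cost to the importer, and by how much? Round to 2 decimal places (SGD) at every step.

Supplier A (CIF):
The CIF price already equals the CIF value: 179013.28
Import duty = 179013.28 × 12% = 21481.59
Buyer bears (A): 817.58 + 181.16 + 436.06 = 1434.80
Landed cost (A) = invoice 179013.28 + 1434.80 + duty 21481.59 = 201929.67
Supplier B (EXW):
CIF value = EXW price + inland to port + export clearance + origin terminal + freight + insurance = 165391.71 + 740.28 + 125.60 + 786.63 + 8329.63 + 504.84 = 175878.69
Import duty = 175878.69 × 12% = 21105.44
Buyer bears (B): 740.28 + 125.60 + 786.63 + 8329.63 + 504.84 + 817.58 + 181.16 + 436.06 = 11921.78
Landed cost (B) = invoice 165391.71 + 11921.78 + duty 21105.44 = 198418.93
Difference = |201929.67 − 198418.93| = 3510.74

Supplier B is cheaper by SGD 3510.74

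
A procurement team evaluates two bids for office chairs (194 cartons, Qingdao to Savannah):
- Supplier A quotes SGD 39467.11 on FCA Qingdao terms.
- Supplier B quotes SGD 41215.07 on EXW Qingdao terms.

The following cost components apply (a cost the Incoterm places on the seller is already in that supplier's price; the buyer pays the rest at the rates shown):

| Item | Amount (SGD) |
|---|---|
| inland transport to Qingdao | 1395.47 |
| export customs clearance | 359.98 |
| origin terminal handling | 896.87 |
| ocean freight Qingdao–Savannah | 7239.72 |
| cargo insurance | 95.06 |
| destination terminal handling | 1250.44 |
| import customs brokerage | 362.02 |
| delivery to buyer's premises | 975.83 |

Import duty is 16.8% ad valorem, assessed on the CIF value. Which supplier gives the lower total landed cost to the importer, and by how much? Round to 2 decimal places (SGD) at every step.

Supplier A is cheaper by SGD 4091.98

Supplier A (FCA):
CIF value = FCA price + origin terminal + freight + insurance = 39467.11 + 896.87 + 7239.72 + 95.06 = 47698.76
Import duty = 47698.76 × 16.8% = 8013.39
Buyer bears (A): 896.87 + 7239.72 + 95.06 + 1250.44 + 362.02 + 975.83 = 10819.94
Landed cost (A) = invoice 39467.11 + 10819.94 + duty 8013.39 = 58300.44
Supplier B (EXW):
CIF value = EXW price + inland to port + export clearance + origin terminal + freight + insurance = 41215.07 + 1395.47 + 359.98 + 896.87 + 7239.72 + 95.06 = 51202.17
Import duty = 51202.17 × 16.8% = 8601.96
Buyer bears (B): 1395.47 + 359.98 + 896.87 + 7239.72 + 95.06 + 1250.44 + 362.02 + 975.83 = 12575.39
Landed cost (B) = invoice 41215.07 + 12575.39 + duty 8601.96 = 62392.42
Difference = |58300.44 − 62392.42| = 4091.98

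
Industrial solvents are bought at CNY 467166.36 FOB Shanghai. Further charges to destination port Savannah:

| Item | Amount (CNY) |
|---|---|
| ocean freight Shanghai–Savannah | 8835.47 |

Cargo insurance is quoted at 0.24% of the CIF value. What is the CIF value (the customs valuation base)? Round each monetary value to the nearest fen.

CIF value: CNY 477146.98

Let C be the CIF value. C = FOB price + freight + 0.24% × C
C − 0.24% × C = 467166.36 + 8835.47
0.9976 × C = 476001.83
C = 476001.83 / 0.9976 = 477146.98
Insurance premium = 0.24% × 477146.98 = 1145.15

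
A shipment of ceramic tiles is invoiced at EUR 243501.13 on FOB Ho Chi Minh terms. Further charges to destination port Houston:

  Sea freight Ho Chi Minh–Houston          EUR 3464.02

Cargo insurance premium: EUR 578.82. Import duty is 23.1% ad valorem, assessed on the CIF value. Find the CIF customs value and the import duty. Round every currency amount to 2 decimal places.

CIF = FOB price + freight + insurance
CIF = 243501.13 + 3464.02 + 578.82 = 247543.97
Import duty = 247543.97 × 23.1% = 57182.66

CIF value: EUR 247543.97; import duty: EUR 57182.66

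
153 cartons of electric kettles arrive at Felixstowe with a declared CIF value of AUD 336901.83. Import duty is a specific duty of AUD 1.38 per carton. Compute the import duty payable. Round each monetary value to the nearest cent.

Import duty = 153 × 1.38 = 211.14

Import duty: AUD 211.14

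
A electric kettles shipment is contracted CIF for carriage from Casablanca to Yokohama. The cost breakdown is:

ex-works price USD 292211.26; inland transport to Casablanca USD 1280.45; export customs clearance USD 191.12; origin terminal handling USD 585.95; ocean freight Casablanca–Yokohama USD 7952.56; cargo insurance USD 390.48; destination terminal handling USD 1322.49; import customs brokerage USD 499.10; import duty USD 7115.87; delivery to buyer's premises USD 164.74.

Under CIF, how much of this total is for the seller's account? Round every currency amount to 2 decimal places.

CIF: the seller pays costs through ocean freight and marine insurance to the destination port.
Seller's account: goods 292211.26 + inland to port 1280.45 + export clearance 191.12 + origin terminal 585.95 + freight 7952.56 + insurance 390.48 = 302611.82
Buyer's account: destination terminal 1322.49 + brokerage 499.10 + duty 7115.87 + delivery 164.74 = 9102.20

Seller's account: USD 302611.82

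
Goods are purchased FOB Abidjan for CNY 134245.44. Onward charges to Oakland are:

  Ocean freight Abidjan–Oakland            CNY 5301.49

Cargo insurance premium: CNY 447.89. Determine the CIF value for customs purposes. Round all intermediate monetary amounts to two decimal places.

CIF = FOB price + freight + insurance
CIF = 134245.44 + 5301.49 + 447.89 = 139994.82

CIF value: CNY 139994.82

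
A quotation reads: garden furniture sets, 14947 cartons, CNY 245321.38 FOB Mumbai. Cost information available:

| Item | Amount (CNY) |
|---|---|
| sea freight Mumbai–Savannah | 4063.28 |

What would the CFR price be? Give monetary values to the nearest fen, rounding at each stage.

CFR price: CNY 249384.66

From FOB to CFR, the seller additionally bears: freight.
CFR price = 245321.38 + 4063.28 = 249384.66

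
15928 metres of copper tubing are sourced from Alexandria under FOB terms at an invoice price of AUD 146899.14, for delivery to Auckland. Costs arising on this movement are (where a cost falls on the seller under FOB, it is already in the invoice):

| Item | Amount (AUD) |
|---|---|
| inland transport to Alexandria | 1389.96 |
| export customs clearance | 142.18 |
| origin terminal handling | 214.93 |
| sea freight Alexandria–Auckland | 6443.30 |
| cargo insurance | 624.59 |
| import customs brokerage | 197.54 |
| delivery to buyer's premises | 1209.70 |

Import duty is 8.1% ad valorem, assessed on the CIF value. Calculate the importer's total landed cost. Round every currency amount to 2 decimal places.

Total landed cost: AUD 167845.60

FOB: the seller bears costs until goods are on board at the origin port; the buyer bears freight, insurance and all costs thereafter.
Already in the invoice (seller's account under FOB): inland to port, export clearance, origin terminal — exclude.
CIF value = FOB price + freight + insurance = 146899.14 + 6443.30 + 624.59 = 153967.03
Import duty = 153967.03 × 8.1% = 12471.33
Buyer bears: freight 6443.30 + insurance 624.59 + brokerage 197.54 + delivery 1209.70 + duty 12471.33 = 20946.46
Landed cost = invoice 146899.14 + 20946.46 = 167845.60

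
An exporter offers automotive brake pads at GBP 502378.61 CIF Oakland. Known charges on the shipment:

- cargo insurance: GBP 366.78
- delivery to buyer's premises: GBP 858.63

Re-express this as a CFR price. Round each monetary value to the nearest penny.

Not relevant to the conversion: delivery — on the buyer under both terms; not part of either seller's price.
From CIF to CFR, the seller no longer bears: insurance.
CFR price = 502378.61 − 366.78 = 502011.83

CFR price: GBP 502011.83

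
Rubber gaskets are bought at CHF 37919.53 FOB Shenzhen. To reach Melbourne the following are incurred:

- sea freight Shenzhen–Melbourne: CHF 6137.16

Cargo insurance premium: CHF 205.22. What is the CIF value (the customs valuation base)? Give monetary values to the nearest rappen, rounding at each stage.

CIF value: CHF 44261.91

CIF = FOB price + freight + insurance
CIF = 37919.53 + 6137.16 + 205.22 = 44261.91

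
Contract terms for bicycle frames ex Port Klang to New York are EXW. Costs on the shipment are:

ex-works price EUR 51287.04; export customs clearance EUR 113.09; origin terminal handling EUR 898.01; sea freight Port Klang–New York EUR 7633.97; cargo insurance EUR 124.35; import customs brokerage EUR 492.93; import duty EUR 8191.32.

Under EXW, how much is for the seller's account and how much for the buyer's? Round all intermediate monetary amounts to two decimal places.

Seller: EUR 51287.04; buyer: EUR 17453.67

EXW: the seller makes goods available at their premises; the buyer bears all onward costs.
Seller's account: goods 51287.04 = 51287.04
Buyer's account: export clearance 113.09 + origin terminal 898.01 + freight 7633.97 + insurance 124.35 + brokerage 492.93 + duty 8191.32 = 17453.67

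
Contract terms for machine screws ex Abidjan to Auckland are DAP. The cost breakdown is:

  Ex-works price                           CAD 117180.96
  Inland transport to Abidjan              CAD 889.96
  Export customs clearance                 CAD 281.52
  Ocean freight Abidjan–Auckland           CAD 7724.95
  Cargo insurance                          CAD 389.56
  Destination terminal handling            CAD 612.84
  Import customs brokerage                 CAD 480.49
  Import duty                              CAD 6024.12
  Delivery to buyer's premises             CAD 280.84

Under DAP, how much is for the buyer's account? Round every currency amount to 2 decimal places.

Buyer's account: CAD 6504.61

DAP: the seller bears all costs to the named destination except import duty and clearance.
Seller's account: goods 117180.96 + inland to port 889.96 + export clearance 281.52 + freight 7724.95 + insurance 389.56 + destination terminal 612.84 + delivery 280.84 = 127360.63
Buyer's account: brokerage 480.49 + duty 6024.12 = 6504.61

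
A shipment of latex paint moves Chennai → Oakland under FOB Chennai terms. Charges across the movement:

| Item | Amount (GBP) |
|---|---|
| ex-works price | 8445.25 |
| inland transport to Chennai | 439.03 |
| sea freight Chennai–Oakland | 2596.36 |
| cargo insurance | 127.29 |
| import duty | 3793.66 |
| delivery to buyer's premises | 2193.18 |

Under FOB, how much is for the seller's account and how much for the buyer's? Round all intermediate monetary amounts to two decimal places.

FOB: the seller bears costs until goods are on board at the origin port; the buyer bears freight, insurance and all costs thereafter.
Seller's account: goods 8445.25 + inland to port 439.03 = 8884.28
Buyer's account: freight 2596.36 + insurance 127.29 + duty 3793.66 + delivery 2193.18 = 8710.49

Seller: GBP 8884.28; buyer: GBP 8710.49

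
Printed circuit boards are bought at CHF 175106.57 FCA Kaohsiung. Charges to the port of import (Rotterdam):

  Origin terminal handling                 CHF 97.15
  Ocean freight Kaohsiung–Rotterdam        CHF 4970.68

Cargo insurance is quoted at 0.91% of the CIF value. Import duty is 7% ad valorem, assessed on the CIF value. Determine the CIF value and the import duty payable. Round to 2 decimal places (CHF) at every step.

Let C be the CIF value. C = FCA price + pre-shipment costs + freight + 0.91% × C
C − 0.91% × C = 175106.57 + 97.15 + 4970.68
0.9909 × C = 180174.40
C = 180174.40 / 0.9909 = 181829.04
Insurance premium = 0.91% × 181829.04 = 1654.64
Import duty = 181829.04 × 7% = 12728.03

CIF value: CHF 181829.04; import duty: CHF 12728.03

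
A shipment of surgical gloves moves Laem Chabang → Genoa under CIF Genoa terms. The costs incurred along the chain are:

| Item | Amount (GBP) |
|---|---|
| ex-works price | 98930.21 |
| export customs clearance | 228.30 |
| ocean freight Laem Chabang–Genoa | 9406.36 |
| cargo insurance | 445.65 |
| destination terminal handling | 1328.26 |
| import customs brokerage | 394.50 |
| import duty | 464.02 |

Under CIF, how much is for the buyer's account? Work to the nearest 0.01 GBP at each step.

CIF: the seller pays costs through ocean freight and marine insurance to the destination port.
Seller's account: goods 98930.21 + export clearance 228.30 + freight 9406.36 + insurance 445.65 = 109010.52
Buyer's account: destination terminal 1328.26 + brokerage 394.50 + duty 464.02 = 2186.78

Buyer's account: GBP 2186.78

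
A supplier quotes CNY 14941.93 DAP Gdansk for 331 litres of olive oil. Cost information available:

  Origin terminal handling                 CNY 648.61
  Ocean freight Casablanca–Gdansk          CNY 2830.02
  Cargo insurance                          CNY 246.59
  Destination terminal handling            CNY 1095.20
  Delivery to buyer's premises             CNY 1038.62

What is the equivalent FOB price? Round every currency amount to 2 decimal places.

Not relevant to the conversion: origin terminal — on the seller under both DAP and FOB; already in the DAP price and stays in the FOB price.
From DAP to FOB, the seller no longer bears: freight, insurance, destination terminal, delivery.
FOB price = 14941.93 − 2830.02 − 246.59 − 1095.20 − 1038.62 = 9731.50

FOB price: CNY 9731.50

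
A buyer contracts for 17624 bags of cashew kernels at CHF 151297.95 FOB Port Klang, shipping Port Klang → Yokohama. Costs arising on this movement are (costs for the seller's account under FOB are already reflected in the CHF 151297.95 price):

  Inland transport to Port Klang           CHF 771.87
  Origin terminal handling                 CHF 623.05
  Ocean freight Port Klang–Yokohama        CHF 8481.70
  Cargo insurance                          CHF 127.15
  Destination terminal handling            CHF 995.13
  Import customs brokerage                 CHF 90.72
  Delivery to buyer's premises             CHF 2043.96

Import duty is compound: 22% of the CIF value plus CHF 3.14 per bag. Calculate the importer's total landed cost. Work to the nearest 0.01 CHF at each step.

FOB: the seller bears costs until goods are on board at the origin port; the buyer bears freight, insurance and all costs thereafter.
Already in the invoice (seller's account under FOB): inland to port, origin terminal — exclude.
CIF value = FOB price + freight + insurance = 151297.95 + 8481.70 + 127.15 = 159906.80
Ad valorem component: 159906.80 × 22% = 35179.50
Specific component: 17624 × 3.14 = 55339.36
Import duty = 35179.50 + 55339.36 = 90518.86
Buyer bears: freight 8481.70 + insurance 127.15 + destination terminal 995.13 + brokerage 90.72 + delivery 2043.96 + duty 90518.86 = 102257.52
Landed cost = invoice 151297.95 + 102257.52 = 253555.47

Total landed cost: CHF 253555.47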